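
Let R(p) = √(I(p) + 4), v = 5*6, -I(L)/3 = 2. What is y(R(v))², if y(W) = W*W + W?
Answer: 2 - 4*I*√2 ≈ 2.0 - 5.6569*I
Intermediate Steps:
I(L) = -6 (I(L) = -3*2 = -6)
v = 30
R(p) = I*√2 (R(p) = √(-6 + 4) = √(-2) = I*√2)
y(W) = W + W² (y(W) = W² + W = W + W²)
y(R(v))² = ((I*√2)*(1 + I*√2))² = (I*√2*(1 + I*√2))² = -2*(1 + I*√2)²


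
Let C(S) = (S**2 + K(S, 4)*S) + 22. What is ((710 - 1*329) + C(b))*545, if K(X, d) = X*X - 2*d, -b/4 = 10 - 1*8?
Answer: 10355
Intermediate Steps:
b = -8 (b = -4*(10 - 1*8) = -4*(10 - 8) = -4*2 = -8)
K(X, d) = X**2 - 2*d
C(S) = 22 + S**2 + S*(-8 + S**2) (C(S) = (S**2 + (S**2 - 2*4)*S) + 22 = (S**2 + (S**2 - 8)*S) + 22 = (S**2 + (-8 + S**2)*S) + 22 = (S**2 + S*(-8 + S**2)) + 22 = 22 + S**2 + S*(-8 + S**2))
((710 - 1*329) + C(b))*545 = ((710 - 1*329) + (22 + (-8)**2 - 8*(-8 + (-8)**2)))*545 = ((710 - 329) + (22 + 64 - 8*(-8 + 64)))*545 = (381 + (22 + 64 - 8*56))*545 = (381 + (22 + 64 - 448))*545 = (381 - 362)*545 = 19*545 = 10355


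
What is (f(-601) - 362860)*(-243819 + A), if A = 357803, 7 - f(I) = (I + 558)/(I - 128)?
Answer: -30151034001920/729 ≈ -4.1359e+10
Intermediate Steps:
f(I) = 7 - (558 + I)/(-128 + I) (f(I) = 7 - (I + 558)/(I - 128) = 7 - (558 + I)/(-128 + I))
(f(-601) - 362860)*(-243819 + A) = (2*(-727 + 3*(-601))/(-128 - 601) - 362860)*(-243819 + 357803) = (2*(-727 - 1803)/(-729) - 362860)*113984 = (2*(-1/729)*(-2530) - 362860)*113984 = (5060/729 - 362860)*113984 = -264519880/729*113984 = -30151034001920/729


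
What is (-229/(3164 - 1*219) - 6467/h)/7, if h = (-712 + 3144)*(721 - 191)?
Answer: -472507/39957760 ≈ -0.011825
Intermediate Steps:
h = 1288960 (h = 2432*530 = 1288960)
(-229/(3164 - 1*219) - 6467/h)/7 = (-229/(3164 - 1*219) - 6467/1288960)/7 = (-229/(3164 - 219) - 6467*1/1288960)*(⅐) = (-229/2945 - 6467/1288960)*(⅐) = -3307549/39957760*⅐ = -472507/39957760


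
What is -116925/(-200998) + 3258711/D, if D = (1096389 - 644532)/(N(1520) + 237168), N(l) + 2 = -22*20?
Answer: 7383535983215493/4324873966 ≈ 1.7072e+6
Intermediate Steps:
N(l) = -442 (N(l) = -2 - 22*20 = -2 - 440 = -442)
D = 64551/33818 (D = (1096389 - 644532)/(-442 + 237168) = 451857/236726 = 451857*(1/236726) = 64551/33818 ≈ 1.9088)
-116925/(-200998) + 3258711/D = -116925/(-200998) + 3258711/(64551/33818) = -116925*(-1/200998) + 3258711*(33818/64551) = 116925/200998 + 36734362866/21517 = 7383535983215493/4324873966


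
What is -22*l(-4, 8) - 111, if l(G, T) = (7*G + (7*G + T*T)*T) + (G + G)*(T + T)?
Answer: -3015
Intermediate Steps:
l(G, T) = 7*G + T*(T² + 7*G) + 4*G*T (l(G, T) = (7*G + (7*G + T²)*T) + (2*G)*(2*T) = (7*G + (T² + 7*G)*T) + 4*G*T = (7*G + T*(T² + 7*G)) + 4*G*T = 7*G + T*(T² + 7*G) + 4*G*T)
-22*l(-4, 8) - 111 = -22*(8³ + 7*(-4) + 11*(-4)*8) - 111 = -22*(512 - 28 - 352) - 111 = -22*132 - 111 = -2904 - 111 = -3015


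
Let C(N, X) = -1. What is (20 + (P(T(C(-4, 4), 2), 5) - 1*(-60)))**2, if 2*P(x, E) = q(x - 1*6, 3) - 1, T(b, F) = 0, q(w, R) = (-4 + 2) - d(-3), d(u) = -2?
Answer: 25281/4 ≈ 6320.3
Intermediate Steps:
q(w, R) = 0 (q(w, R) = (-4 + 2) - 1*(-2) = -2 + 2 = 0)
P(x, E) = -1/2 (P(x, E) = (0 - 1)/2 = (1/2)*(-1) = -1/2)
(20 + (P(T(C(-4, 4), 2), 5) - 1*(-60)))**2 = (20 + (-1/2 - 1*(-60)))**2 = (20 + (-1/2 + 60))**2 = (20 + 119/2)**2 = (159/2)**2 = 25281/4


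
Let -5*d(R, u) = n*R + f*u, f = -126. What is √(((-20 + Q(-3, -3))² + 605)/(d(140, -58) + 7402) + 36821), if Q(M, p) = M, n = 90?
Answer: √2692361070506/8551 ≈ 191.89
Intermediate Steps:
d(R, u) = -18*R + 126*u/5 (d(R, u) = -(90*R - 126*u)/5 = -(-126*u + 90*R)/5 = -18*R + 126*u/5)
√(((-20 + Q(-3, -3))² + 605)/(d(140, -58) + 7402) + 36821) = √(((-20 - 3)² + 605)/((-18*140 + (126/5)*(-58)) + 7402) + 36821) = √(((-23)² + 605)/((-2520 - 7308/5) + 7402) + 36821) = √((529 + 605)/(-19908/5 + 7402) + 36821) = √(1134/(17102/5) + 36821) = √(1134*(5/17102) + 36821) = √(2835/8551 + 36821) = √(314859206/8551) = √2692361070506/8551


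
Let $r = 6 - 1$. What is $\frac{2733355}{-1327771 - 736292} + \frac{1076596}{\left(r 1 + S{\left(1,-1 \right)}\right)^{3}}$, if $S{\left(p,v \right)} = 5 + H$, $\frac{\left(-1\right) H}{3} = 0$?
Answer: $\frac{554857153637}{516015750} \approx 1075.3$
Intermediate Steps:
$r = 5$
$H = 0$ ($H = \left(-3\right) 0 = 0$)
$S{\left(p,v \right)} = 5$ ($S{\left(p,v \right)} = 5 + 0 = 5$)
$\frac{2733355}{-1327771 - 736292} + \frac{1076596}{\left(r 1 + S{\left(1,-1 \right)}\right)^{3}} = \frac{2733355}{-1327771 - 736292} + \frac{1076596}{\left(5 \cdot 1 + 5\right)^{3}} = \frac{2733355}{-2064063} + \frac{1076596}{\left(5 + 5\right)^{3}} = 2733355 \left(- \frac{1}{2064063}\right) + \frac{1076596}{10^{3}} = - \frac{2733355}{2064063} + \frac{1076596}{1000} = - \frac{2733355}{2064063} + 1076596 \cdot \frac{1}{1000} = - \frac{2733355}{2064063} + \frac{269149}{250} = \frac{554857153637}{516015750}$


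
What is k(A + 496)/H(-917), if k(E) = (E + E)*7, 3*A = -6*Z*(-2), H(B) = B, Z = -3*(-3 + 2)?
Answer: -1016/131 ≈ -7.7557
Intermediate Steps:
Z = 3 (Z = -3*(-1) = 3)
A = 12 (A = (-6*3*(-2))/3 = (-18*(-2))/3 = (1/3)*36 = 12)
k(E) = 14*E (k(E) = (2*E)*7 = 14*E)
k(A + 496)/H(-917) = (14*(12 + 496))/(-917) = (14*508)*(-1/917) = 7112*(-1/917) = -1016/131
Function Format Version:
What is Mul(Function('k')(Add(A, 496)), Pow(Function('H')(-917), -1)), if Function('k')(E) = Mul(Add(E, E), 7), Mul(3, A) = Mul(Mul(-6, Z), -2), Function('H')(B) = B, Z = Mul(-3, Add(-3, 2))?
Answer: Rational(-1016, 131) ≈ -7.7557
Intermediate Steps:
Z = 3 (Z = Mul(-3, -1) = 3)
A = 12 (A = Mul(Rational(1, 3), Mul(Mul(-6, 3), -2)) = Mul(Rational(1, 3), Mul(-18, -2)) = Mul(Rational(1, 3), 36) = 12)
Function('k')(E) = Mul(14, E) (Function('k')(E) = Mul(Mul(2, E), 7) = Mul(14, E))
Mul(Function('k')(Add(A, 496)), Pow(Function('H')(-917), -1)) = Mul(Mul(14, Add(12, 496)), Pow(-917, -1)) = Mul(Mul(14, 508), Rational(-1, 917)) = Mul(7112, Rational(-1, 917)) = Rational(-1016, 131)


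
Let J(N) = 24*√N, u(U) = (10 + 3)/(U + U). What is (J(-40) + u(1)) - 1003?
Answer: -1993/2 + 48*I*√10 ≈ -996.5 + 151.79*I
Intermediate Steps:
u(U) = 13/(2*U) (u(U) = 13/((2*U)) = 13*(1/(2*U)) = 13/(2*U))
(J(-40) + u(1)) - 1003 = (24*√(-40) + (13/2)/1) - 1003 = (24*(2*I*√10) + (13/2)*1) - 1003 = (48*I*√10 + 13/2) - 1003 = (13/2 + 48*I*√10) - 1003 = -1993/2 + 48*I*√10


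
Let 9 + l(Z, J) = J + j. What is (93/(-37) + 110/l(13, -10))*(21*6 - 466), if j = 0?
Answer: 1984580/703 ≈ 2823.0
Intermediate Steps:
l(Z, J) = -9 + J (l(Z, J) = -9 + (J + 0) = -9 + J)
(93/(-37) + 110/l(13, -10))*(21*6 - 466) = (93/(-37) + 110/(-9 - 10))*(21*6 - 466) = (93*(-1/37) + 110/(-19))*(126 - 466) = (-93/37 + 110*(-1/19))*(-340) = (-93/37 - 110/19)*(-340) = -5837/703*(-340) = 1984580/703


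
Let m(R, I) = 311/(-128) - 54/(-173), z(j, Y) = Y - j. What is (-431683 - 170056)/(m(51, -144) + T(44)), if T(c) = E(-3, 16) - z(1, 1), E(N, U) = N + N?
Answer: 13324908416/179755 ≈ 74128.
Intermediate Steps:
E(N, U) = 2*N
m(R, I) = -46891/22144 (m(R, I) = 311*(-1/128) - 54*(-1/173) = -311/128 + 54/173 = -46891/22144)
T(c) = -6 (T(c) = 2*(-3) - (1 - 1*1) = -6 - (1 - 1) = -6 - 1*0 = -6 + 0 = -6)
(-431683 - 170056)/(m(51, -144) + T(44)) = (-431683 - 170056)/(-46891/22144 - 6) = -601739/(-179755/22144) = -601739*(-22144/179755) = 13324908416/179755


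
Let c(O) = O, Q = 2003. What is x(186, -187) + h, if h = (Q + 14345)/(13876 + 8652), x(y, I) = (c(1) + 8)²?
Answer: 460279/5632 ≈ 81.726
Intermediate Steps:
x(y, I) = 81 (x(y, I) = (1 + 8)² = 9² = 81)
h = 4087/5632 (h = (2003 + 14345)/(13876 + 8652) = 16348/22528 = 16348*(1/22528) = 4087/5632 ≈ 0.72567)
x(186, -187) + h = 81 + 4087/5632 = 460279/5632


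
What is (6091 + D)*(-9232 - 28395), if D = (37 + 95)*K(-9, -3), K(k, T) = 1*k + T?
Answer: -169584889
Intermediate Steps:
K(k, T) = T + k (K(k, T) = k + T = T + k)
D = -1584 (D = (37 + 95)*(-3 - 9) = 132*(-12) = -1584)
(6091 + D)*(-9232 - 28395) = (6091 - 1584)*(-9232 - 28395) = 4507*(-37627) = -169584889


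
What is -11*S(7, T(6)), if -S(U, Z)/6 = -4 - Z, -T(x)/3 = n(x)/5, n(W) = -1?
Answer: -1518/5 ≈ -303.60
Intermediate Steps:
T(x) = ⅗ (T(x) = -(-3)/5 = -3*(-⅕) = ⅗)
S(U, Z) = 24 + 6*Z (S(U, Z) = -6*(-4 - Z) = 24 + 6*Z)
-11*S(7, T(6)) = -11*(24 + 6*(⅗)) = -11*(24 + 18/5) = -11*138/5 = -1518/5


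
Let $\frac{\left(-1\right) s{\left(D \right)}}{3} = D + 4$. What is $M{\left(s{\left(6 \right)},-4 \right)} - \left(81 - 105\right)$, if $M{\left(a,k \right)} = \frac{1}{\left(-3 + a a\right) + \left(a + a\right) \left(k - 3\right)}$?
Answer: $\frac{31609}{1317} \approx 24.001$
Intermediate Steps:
$s{\left(D \right)} = -12 - 3 D$ ($s{\left(D \right)} = - 3 \left(D + 4\right) = - 3 \left(4 + D\right) = -12 - 3 D$)
$M{\left(a,k \right)} = \frac{1}{-3 + a^{2} + 2 a \left(-3 + k\right)}$ ($M{\left(a,k \right)} = \frac{1}{\left(-3 + a^{2}\right) + 2 a \left(-3 + k\right)} = \frac{1}{-3 + a^{2} + 2 a \left(-3 + k\right)}$)
$M{\left(s{\left(6 \right)},-4 \right)} - \left(81 - 105\right) = \frac{1}{-3 + \left(-12 - 18\right)^{2} - 6 \left(-12 - 18\right) + 2 \left(-12 - 18\right) \left(-4\right)} - \left(81 - 105\right) = \frac{1}{-3 + \left(-30\right)^{2} - -180 + 2 \left(-30\right) \left(-4\right)} - -24 = \frac{1}{-3 + 900 + 180 + 240} + 24 = \frac{1}{1317} + 24 = \frac{31609}{1317}$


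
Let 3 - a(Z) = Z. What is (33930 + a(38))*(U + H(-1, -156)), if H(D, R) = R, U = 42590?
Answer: 1438300430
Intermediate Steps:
a(Z) = 3 - Z
(33930 + a(38))*(U + H(-1, -156)) = (33930 + (3 - 1*38))*(42590 - 156) = (33930 + (3 - 38))*42434 = (33930 - 35)*42434 = 33895*42434 = 1438300430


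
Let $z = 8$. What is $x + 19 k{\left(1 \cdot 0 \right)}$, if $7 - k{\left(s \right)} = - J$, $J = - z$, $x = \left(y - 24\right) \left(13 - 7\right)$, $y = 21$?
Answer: $-37$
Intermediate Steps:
$x = -18$ ($x = \left(21 - 24\right) \left(13 - 7\right) = \left(-3\right) 6 = -18$)
$J = -8$ ($J = \left(-1\right) 8 = -8$)
$k{\left(s \right)} = -1$ ($k{\left(s \right)} = 7 - \left(-1\right) \left(-8\right) = 7 - 8 = -1$)
$x + 19 k{\left(1 \cdot 0 \right)} = -18 + 19 \left(-1\right) = -18 - 19 = -37$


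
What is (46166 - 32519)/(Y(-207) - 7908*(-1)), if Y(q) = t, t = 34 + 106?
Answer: 13647/8048 ≈ 1.6957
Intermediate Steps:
t = 140
Y(q) = 140
(46166 - 32519)/(Y(-207) - 7908*(-1)) = (46166 - 32519)/(140 - 7908*(-1)) = 13647/(140 + 7908) = 13647/8048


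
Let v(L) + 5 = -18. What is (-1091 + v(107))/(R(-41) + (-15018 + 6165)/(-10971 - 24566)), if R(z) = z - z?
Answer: -39588218/8853 ≈ -4471.7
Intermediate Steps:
R(z) = 0
v(L) = -23 (v(L) = -5 - 18 = -23)
(-1091 + v(107))/(R(-41) + (-15018 + 6165)/(-10971 - 24566)) = (-1091 - 23)/(0 + (-15018 + 6165)/(-10971 - 24566)) = -1114/(0 - 8853/(-35537)) = -1114/(0 - 8853*(-1/35537)) = -1114/(0 + 8853/35537) = -1114/8853/35537 = -1114*35537/8853 = -39588218/8853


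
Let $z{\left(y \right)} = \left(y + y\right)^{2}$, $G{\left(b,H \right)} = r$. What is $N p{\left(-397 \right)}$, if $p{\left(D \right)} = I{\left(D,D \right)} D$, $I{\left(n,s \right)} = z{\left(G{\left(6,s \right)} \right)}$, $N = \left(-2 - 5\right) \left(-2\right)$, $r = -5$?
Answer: $-555800$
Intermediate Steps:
$G{\left(b,H \right)} = -5$
$N = 14$ ($N = \left(-7\right) \left(-2\right) = 14$)
$z{\left(y \right)} = 4 y^{2}$ ($z{\left(y \right)} = \left(2 y\right)^{2} = 4 y^{2}$)
$I{\left(n,s \right)} = 100$ ($I{\left(n,s \right)} = 4 \left(-5\right)^{2} = 4 \cdot 25 = 100$)
$p{\left(D \right)} = 100 D$
$N p{\left(-397 \right)} = 14 \cdot 100 \left(-397\right) = 14 \left(-39700\right) = -555800$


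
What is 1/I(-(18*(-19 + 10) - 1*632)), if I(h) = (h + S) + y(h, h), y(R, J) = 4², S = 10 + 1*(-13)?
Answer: 1/807 ≈ 0.0012392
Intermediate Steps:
S = -3 (S = 10 - 13 = -3)
y(R, J) = 16
I(h) = 13 + h (I(h) = (h - 3) + 16 = (-3 + h) + 16 = 13 + h)
1/I(-(18*(-19 + 10) - 1*632)) = 1/(13 - (18*(-19 + 10) - 1*632)) = 1/(13 - (18*(-9) - 632)) = 1/(13 - (-162 - 632)) = 1/(13 - 1*(-794)) = 1/(13 + 794) = 1/807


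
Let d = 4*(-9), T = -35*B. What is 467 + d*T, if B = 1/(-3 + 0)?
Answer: 47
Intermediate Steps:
B = -⅓ (B = 1/(-3) = -⅓ ≈ -0.33333)
T = 35/3 (T = -35*(-⅓) = 35/3 ≈ 11.667)
d = -36
467 + d*T = 467 - 36*35/3 = 467 - 420 = 47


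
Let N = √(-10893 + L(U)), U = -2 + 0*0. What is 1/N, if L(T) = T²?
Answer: -I*√10889/10889 ≈ -0.0095831*I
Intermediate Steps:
U = -2 (U = -2 + 0 = -2)
N = I*√10889 (N = √(-10893 + (-2)²) = √(-10893 + 4) = √(-10889) = I*√10889 ≈ 104.35*I)
1/N = 1/(I*√10889) = -I*√10889/10889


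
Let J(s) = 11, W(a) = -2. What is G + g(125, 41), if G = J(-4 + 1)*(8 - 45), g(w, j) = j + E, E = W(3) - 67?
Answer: -435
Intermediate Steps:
E = -69 (E = -2 - 67 = -69)
g(w, j) = -69 + j (g(w, j) = j - 69 = -69 + j)
G = -407 (G = 11*(8 - 45) = 11*(-37) = -407)
G + g(125, 41) = -407 + (-69 + 41) = -407 - 28 = -435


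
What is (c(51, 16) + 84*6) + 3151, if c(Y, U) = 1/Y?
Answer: 186406/51 ≈ 3655.0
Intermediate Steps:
(c(51, 16) + 84*6) + 3151 = (1/51 + 84*6) + 3151 = (1/51 + 504) + 3151 = 25705/51 + 3151 = 186406/51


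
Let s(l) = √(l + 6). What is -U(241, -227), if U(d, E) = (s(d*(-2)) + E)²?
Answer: -51053 + 908*I*√119 ≈ -51053.0 + 9905.1*I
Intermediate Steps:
s(l) = √(6 + l)
U(d, E) = (E + √(6 - 2*d))² (U(d, E) = (√(6 + d*(-2)) + E)² = (√(6 - 2*d) + E)² = (E + √(6 - 2*d))²)
-U(241, -227) = -(-227 + √2*√(3 - 1*241))² = -(-227 + √2*√(3 - 241))² = -(-227 + √2*√(-238))² = -(-227 + √2*(I*√238))² = -(-227 + 2*I*√119)²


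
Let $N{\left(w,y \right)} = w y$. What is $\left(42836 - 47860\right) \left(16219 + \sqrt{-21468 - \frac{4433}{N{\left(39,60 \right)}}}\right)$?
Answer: $-81484256 - \frac{17584 i \sqrt{394345}}{15} \approx -8.1484 \cdot 10^{7} - 7.3615 \cdot 10^{5} i$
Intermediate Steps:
$\left(42836 - 47860\right) \left(16219 + \sqrt{-21468 - \frac{4433}{N{\left(39,60 \right)}}}\right) = \left(42836 - 47860\right) \left(16219 + \sqrt{-21468 - \frac{4433}{39 \cdot 60}}\right) = - 5024 \left(16219 + \sqrt{-21468 - \frac{4433}{2340}}\right) = - 5024 \left(16219 + \sqrt{-21468 - \frac{341}{180}}\right) = - 5024 \left(16219 + \sqrt{- \frac{3864581}{180}}\right) = - 5024 \left(16219 + \frac{7 i \sqrt{394345}}{30}\right) = -81484256 - \frac{17584 i \sqrt{394345}}{15}$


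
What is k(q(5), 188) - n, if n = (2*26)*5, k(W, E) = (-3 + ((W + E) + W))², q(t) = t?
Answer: 37765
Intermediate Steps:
k(W, E) = (-3 + E + 2*W)² (k(W, E) = (-3 + ((E + W) + W))² = (-3 + (E + 2*W))² = (-3 + E + 2*W)²)
n = 260 (n = 52*5 = 260)
k(q(5), 188) - n = (-3 + 188 + 2*5)² - 1*260 = (-3 + 188 + 10)² - 260 = 195² - 260 = 38025 - 260 = 37765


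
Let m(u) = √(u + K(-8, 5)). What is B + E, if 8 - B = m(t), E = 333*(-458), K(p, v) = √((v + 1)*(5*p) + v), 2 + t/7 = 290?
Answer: -152506 - √(2016 + I*√235) ≈ -1.5255e+5 - 0.17071*I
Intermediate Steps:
t = 2016 (t = -14 + 7*290 = -14 + 2030 = 2016)
K(p, v) = √(v + 5*p*(1 + v)) (K(p, v) = √((1 + v)*(5*p) + v) = √(5*p*(1 + v) + v) = √(v + 5*p*(1 + v)))
E = -152514
m(u) = √(u + I*√235) (m(u) = √(u + √(5 + 5*(-8) + 5*(-8)*5)) = √(u + √(5 - 40 - 200)) = √(u + √(-235)) = √(u + I*√235))
B = 8 - √(2016 + I*√235) ≈ -36.9 - 0.17071*I
B + E = (8 - √(2016 + I*√235)) - 152514 = -152506 - √(2016 + I*√235)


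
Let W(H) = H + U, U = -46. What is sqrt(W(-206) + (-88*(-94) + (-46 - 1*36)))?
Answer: 63*sqrt(2) ≈ 89.095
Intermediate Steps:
W(H) = -46 + H (W(H) = H - 46 = -46 + H)
sqrt(W(-206) + (-88*(-94) + (-46 - 1*36))) = sqrt((-46 - 206) + (-88*(-94) + (-46 - 1*36))) = sqrt(-252 + (8272 + (-46 - 36))) = sqrt(-252 + (8272 - 82)) = sqrt(-252 + 8190) = sqrt(7938) = 63*sqrt(2)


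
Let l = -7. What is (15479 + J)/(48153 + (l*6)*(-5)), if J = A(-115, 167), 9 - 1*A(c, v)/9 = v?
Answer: 14057/48363 ≈ 0.29066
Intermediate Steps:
A(c, v) = 81 - 9*v
J = -1422 (J = 81 - 9*167 = 81 - 1503 = -1422)
(15479 + J)/(48153 + (l*6)*(-5)) = (15479 - 1422)/(48153 - 7*6*(-5)) = 14057/(48153 - 42*(-5)) = 14057/(48153 + 210) = 14057/48363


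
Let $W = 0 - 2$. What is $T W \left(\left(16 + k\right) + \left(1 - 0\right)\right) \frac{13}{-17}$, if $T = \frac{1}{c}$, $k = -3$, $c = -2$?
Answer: $- \frac{182}{17} \approx -10.706$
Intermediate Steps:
$T = - \frac{1}{2}$ ($T = \frac{1}{-2} = - \frac{1}{2} \approx -0.5$)
$W = -2$
$T W \left(\left(16 + k\right) + \left(1 - 0\right)\right) \frac{13}{-17} = \left(- \frac{1}{2}\right) \left(-2\right) \left(\left(16 - 3\right) + \left(1 - 0\right)\right) \frac{13}{-17} = 1 \left(13 + \left(1 + 0\right)\right) 13 \left(- \frac{1}{17}\right) = 1 \left(13 + 1\right) \left(- \frac{13}{17}\right) = 1 \cdot 14 \left(- \frac{13}{17}\right) = 14 \left(- \frac{13}{17}\right) = - \frac{182}{17}$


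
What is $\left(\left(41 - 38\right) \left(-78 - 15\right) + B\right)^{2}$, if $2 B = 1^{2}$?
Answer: $\frac{310249}{4} \approx 77562.0$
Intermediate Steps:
$B = \frac{1}{2}$ ($B = \frac{1^{2}}{2} = \frac{1}{2} \cdot 1 = \frac{1}{2} \approx 0.5$)
$\left(\left(41 - 38\right) \left(-78 - 15\right) + B\right)^{2} = \left(\left(41 - 38\right) \left(-78 - 15\right) + \frac{1}{2}\right)^{2} = \left(3 \left(-93\right) + \frac{1}{2}\right)^{2} = \left(-279 + \frac{1}{2}\right)^{2} = \left(- \frac{557}{2}\right)^{2} = \frac{310249}{4}$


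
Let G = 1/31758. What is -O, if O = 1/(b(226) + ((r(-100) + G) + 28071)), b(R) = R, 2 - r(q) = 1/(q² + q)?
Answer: -52400700/1482887405657 ≈ -3.5337e-5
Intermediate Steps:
r(q) = 2 - 1/(q + q²) (r(q) = 2 - 1/(q² + q) = 2 - 1/(q + q²))
G = 1/31758 ≈ 3.1488e-5
O = 52400700/1482887405657 (O = 1/(226 + (((-1 + 2*(-100) + 2*(-100)²)/((-100)*(1 - 100)) + 1/31758) + 28071)) = 1/(226 + ((-1/100*(-1 - 200 + 2*10000)/(-99) + 1/31758) + 28071)) = 1/(226 + ((-1/100*(-1/99)*(-1 - 200 + 20000) + 1/31758) + 28071)) = 1/(226 + ((-1/100*(-1/99)*19799 + 1/31758) + 28071)) = 1/(226 + ((19799/9900 + 1/31758) + 28071)) = 1/(226 + (104797757/52400700 + 28071)) = 1/(226 + 1471044847457/52400700) = 1/(1482887405657/52400700) = 52400700/1482887405657 ≈ 3.5337e-5)
-O = -1*52400700/1482887405657 = -52400700/1482887405657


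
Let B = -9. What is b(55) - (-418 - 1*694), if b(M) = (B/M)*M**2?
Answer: 617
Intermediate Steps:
b(M) = -9*M (b(M) = (-9/M)*M**2 = -9*M)
b(55) - (-418 - 1*694) = -9*55 - (-418 - 1*694) = -495 - (-418 - 694) = -495 - 1*(-1112) = -495 + 1112 = 617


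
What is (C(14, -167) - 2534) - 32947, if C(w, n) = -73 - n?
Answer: -35387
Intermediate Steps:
(C(14, -167) - 2534) - 32947 = ((-73 - 1*(-167)) - 2534) - 32947 = ((-73 + 167) - 2534) - 32947 = (94 - 2534) - 32947 = -2440 - 32947 = -35387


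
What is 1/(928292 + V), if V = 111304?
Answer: 1/1039596 ≈ 9.6191e-7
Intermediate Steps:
1/(928292 + V) = 1/(928292 + 111304) = 1/1039596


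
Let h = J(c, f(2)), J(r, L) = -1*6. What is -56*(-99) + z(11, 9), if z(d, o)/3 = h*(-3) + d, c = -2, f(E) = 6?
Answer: 5631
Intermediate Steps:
J(r, L) = -6
h = -6
z(d, o) = 54 + 3*d (z(d, o) = 3*(-6*(-3) + d) = 3*(18 + d) = 54 + 3*d)
-56*(-99) + z(11, 9) = -56*(-99) + (54 + 3*11) = 5544 + (54 + 33) = 5544 + 87 = 5631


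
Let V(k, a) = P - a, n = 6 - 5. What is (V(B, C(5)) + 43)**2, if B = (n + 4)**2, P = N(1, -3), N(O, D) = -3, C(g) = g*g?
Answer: 225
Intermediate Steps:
C(g) = g**2
P = -3
n = 1
B = 25 (B = (1 + 4)**2 = 5**2 = 25)
V(k, a) = -3 - a
(V(B, C(5)) + 43)**2 = ((-3 - 1*5**2) + 43)**2 = ((-3 - 1*25) + 43)**2 = ((-3 - 25) + 43)**2 = (-28 + 43)**2 = 15**2 = 225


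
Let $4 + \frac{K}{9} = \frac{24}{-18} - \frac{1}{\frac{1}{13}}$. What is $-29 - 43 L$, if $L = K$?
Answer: $7066$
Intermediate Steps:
$K = -165$ ($K = -36 + 9 \left(\frac{24}{-18} - \frac{1}{\frac{1}{13}}\right) = -36 + 9 \left(24 \left(- \frac{1}{18}\right) - \frac{1}{\frac{1}{13}}\right) = -36 + 9 \left(- \frac{4}{3} - 13\right) = -36 + 9 \left(- \frac{43}{3}\right) = -36 - 129 = -165$)
$L = -165$
$-29 - 43 L = -29 - -7095 = -29 + 7095 = 7066$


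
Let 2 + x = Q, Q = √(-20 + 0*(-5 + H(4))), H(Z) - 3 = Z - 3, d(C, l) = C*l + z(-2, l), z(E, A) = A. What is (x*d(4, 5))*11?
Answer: -550 + 550*I*√5 ≈ -550.0 + 1229.8*I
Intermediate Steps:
d(C, l) = l + C*l (d(C, l) = C*l + l = l + C*l)
H(Z) = Z (H(Z) = 3 + (Z - 3) = 3 + (-3 + Z) = Z)
Q = 2*I*√5 (Q = √(-20 + 0*(-5 + 4)) = √(-20 + 0*(-1)) = √(-20 + 0) = √(-20) = 2*I*√5 ≈ 4.4721*I)
x = -2 + 2*I*√5 ≈ -2.0 + 4.4721*I
(x*d(4, 5))*11 = ((-2 + 2*I*√5)*(5*(1 + 4)))*11 = ((-2 + 2*I*√5)*(5*5))*11 = ((-2 + 2*I*√5)*25)*11 = (-50 + 50*I*√5)*11 = -550 + 550*I*√5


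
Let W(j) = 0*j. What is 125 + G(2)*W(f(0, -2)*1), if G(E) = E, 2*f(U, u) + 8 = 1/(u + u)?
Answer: 125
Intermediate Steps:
f(U, u) = -4 + 1/(4*u) (f(U, u) = -4 + 1/(2*(u + u)) = -4 + 1/(2*((2*u))) = -4 + (1/(2*u))/2 = -4 + 1/(4*u))
W(j) = 0
125 + G(2)*W(f(0, -2)*1) = 125 + 2*0 = 125 + 0 = 125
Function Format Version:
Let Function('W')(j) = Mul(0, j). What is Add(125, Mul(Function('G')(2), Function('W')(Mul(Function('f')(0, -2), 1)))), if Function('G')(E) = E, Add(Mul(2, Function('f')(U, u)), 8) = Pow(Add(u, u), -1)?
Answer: 125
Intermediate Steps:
Function('f')(U, u) = Add(-4, Mul(Rational(1, 4), Pow(u, -1))) (Function('f')(U, u) = Add(-4, Mul(Rational(1, 2), Pow(Add(u, u), -1))) = Add(-4, Mul(Rational(1, 2), Pow(Mul(2, u), -1))) = Add(-4, Mul(Rational(1, 2), Mul(Rational(1, 2), Pow(u, -1)))) = Add(-4, Mul(Rational(1, 4), Pow(u, -1))))
Function('W')(j) = 0
Add(125, Mul(Function('G')(2), Function('W')(Mul(Function('f')(0, -2), 1)))) = Add(125, Mul(2, 0)) = Add(125, 0) = 125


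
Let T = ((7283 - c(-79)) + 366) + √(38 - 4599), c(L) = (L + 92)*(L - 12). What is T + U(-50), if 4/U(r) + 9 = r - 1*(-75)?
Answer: 35329/4 + I*√4561 ≈ 8832.3 + 67.535*I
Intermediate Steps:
c(L) = (-12 + L)*(92 + L) (c(L) = (92 + L)*(-12 + L) = (-12 + L)*(92 + L))
U(r) = 4/(66 + r) (U(r) = 4/(-9 + (r - 1*(-75))) = 4/(-9 + (r + 75)) = 4/(-9 + (75 + r)) = 4/(66 + r))
T = 8832 + I*√4561 (T = ((7283 - (-1104 + (-79)² + 80*(-79))) + 366) + √(38 - 4599) = ((7283 - (-1104 + 6241 - 6320)) + 366) + √(-4561) = ((7283 - 1*(-1183)) + 366) + I*√4561 = ((7283 + 1183) + 366) + I*√4561 = (8466 + 366) + I*√4561 = 8832 + I*√4561 ≈ 8832.0 + 67.535*I)
T + U(-50) = (8832 + I*√4561) + 4/(66 - 50) = (8832 + I*√4561) + 4/16 = (8832 + I*√4561) + 4*(1/16) = (8832 + I*√4561) + ¼ = 35329/4 + I*√4561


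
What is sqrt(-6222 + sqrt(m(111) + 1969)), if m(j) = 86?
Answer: sqrt(-6222 + sqrt(2055)) ≈ 78.592*I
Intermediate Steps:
sqrt(-6222 + sqrt(m(111) + 1969)) = sqrt(-6222 + sqrt(86 + 1969)) = sqrt(-6222 + sqrt(2055))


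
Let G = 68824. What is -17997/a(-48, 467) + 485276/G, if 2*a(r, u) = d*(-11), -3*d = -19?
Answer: 1883293963/3596054 ≈ 523.71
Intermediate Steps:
d = 19/3 (d = -1/3*(-19) = 19/3 ≈ 6.3333)
a(r, u) = -209/6 (a(r, u) = ((19/3)*(-11))/2 = (1/2)*(-209/3) = -209/6)
-17997/a(-48, 467) + 485276/G = -17997/(-209/6) + 485276/68824 = -17997*(-6/209) + 485276*(1/68824) = 107982/209 + 121319/17206 = 1883293963/3596054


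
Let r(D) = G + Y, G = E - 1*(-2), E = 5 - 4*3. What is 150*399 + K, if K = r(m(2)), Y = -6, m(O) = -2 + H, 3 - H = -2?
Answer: 59839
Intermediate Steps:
H = 5 (H = 3 - 1*(-2) = 3 + 2 = 5)
m(O) = 3 (m(O) = -2 + 5 = 3)
E = -7 (E = 5 - 12 = -7)
G = -5 (G = -7 - 1*(-2) = -7 + 2 = -5)
r(D) = -11 (r(D) = -5 - 6 = -11)
K = -11
150*399 + K = 150*399 - 11 = 59850 - 11 = 59839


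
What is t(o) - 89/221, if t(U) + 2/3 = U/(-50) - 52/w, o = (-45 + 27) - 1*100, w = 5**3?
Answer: 72484/82875 ≈ 0.87462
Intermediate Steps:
w = 125
o = -118 (o = -18 - 100 = -118)
t(U) = -406/375 - U/50 (t(U) = -2/3 + (U/(-50) - 52/125) = -2/3 + (U*(-1/50) - 52*1/125) = -2/3 + (-U/50 - 52/125) = -2/3 + (-52/125 - U/50) = -406/375 - U/50)
t(o) - 89/221 = (-406/375 - 1/50*(-118)) - 89/221 = (-406/375 + 59/25) + (1/221)*(-89) = 479/375 - 89/221 = 72484/82875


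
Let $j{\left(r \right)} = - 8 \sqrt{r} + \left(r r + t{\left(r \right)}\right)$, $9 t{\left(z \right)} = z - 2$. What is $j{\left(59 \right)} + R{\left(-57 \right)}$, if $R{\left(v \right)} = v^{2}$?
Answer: $\frac{20209}{3} - 8 \sqrt{59} \approx 6674.9$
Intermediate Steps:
$t{\left(z \right)} = - \frac{2}{9} + \frac{z}{9}$ ($t{\left(z \right)} = \frac{z - 2}{9} = \frac{-2 + z}{9} = - \frac{2}{9} + \frac{z}{9}$)
$j{\left(r \right)} = - \frac{2}{9} + r^{2} - 8 \sqrt{r} + \frac{r}{9}$ ($j{\left(r \right)} = - 8 \sqrt{r} + \left(r r + \left(- \frac{2}{9} + \frac{r}{9}\right)\right) = - 8 \sqrt{r} + \left(r^{2} + \left(- \frac{2}{9} + \frac{r}{9}\right)\right) = - 8 \sqrt{r} + \left(- \frac{2}{9} + r^{2} + \frac{r}{9}\right) = - \frac{2}{9} + r^{2} - 8 \sqrt{r} + \frac{r}{9}$)
$j{\left(59 \right)} + R{\left(-57 \right)} = \left(- \frac{2}{9} + 59^{2} - 8 \sqrt{59} + \frac{1}{9} \cdot 59\right) + \left(-57\right)^{2} = \left(- \frac{2}{9} + 3481 - 8 \sqrt{59} + \frac{59}{9}\right) + 3249 = \left(\frac{10462}{3} - 8 \sqrt{59}\right) + 3249 = \frac{20209}{3} - 8 \sqrt{59}$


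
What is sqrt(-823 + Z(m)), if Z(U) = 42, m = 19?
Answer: I*sqrt(781) ≈ 27.946*I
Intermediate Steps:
sqrt(-823 + Z(m)) = sqrt(-823 + 42) = sqrt(-781) = I*sqrt(781)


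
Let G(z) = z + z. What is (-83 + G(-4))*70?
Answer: -6370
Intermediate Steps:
G(z) = 2*z
(-83 + G(-4))*70 = (-83 + 2*(-4))*70 = (-83 - 8)*70 = -91*70 = -6370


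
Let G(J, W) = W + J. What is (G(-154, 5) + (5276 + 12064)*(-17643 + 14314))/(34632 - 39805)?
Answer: 57725009/5173 ≈ 11159.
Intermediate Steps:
G(J, W) = J + W
(G(-154, 5) + (5276 + 12064)*(-17643 + 14314))/(34632 - 39805) = ((-154 + 5) + (5276 + 12064)*(-17643 + 14314))/(34632 - 39805) = (-149 + 17340*(-3329))/(-5173) = (-149 - 57724860)*(-1/5173) = -57725009*(-1/5173) = 57725009/5173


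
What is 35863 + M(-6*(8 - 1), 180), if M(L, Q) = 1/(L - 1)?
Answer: 1542108/43 ≈ 35863.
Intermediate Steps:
M(L, Q) = 1/(-1 + L)
35863 + M(-6*(8 - 1), 180) = 35863 + 1/(-1 - 6*(8 - 1)) = 35863 + 1/(-1 - 6*7) = 35863 + 1/(-1 - 42) = 35863 + 1/(-43) = 35863 - 1/43 = 1542108/43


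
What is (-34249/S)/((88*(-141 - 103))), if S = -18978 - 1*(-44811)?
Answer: 34249/554686176 ≈ 6.1745e-5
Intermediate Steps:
S = 25833 (S = -18978 + 44811 = 25833)
(-34249/S)/((88*(-141 - 103))) = (-34249/25833)/((88*(-141 - 103))) = (-34249*1/25833)/((88*(-244))) = -34249/25833/(-21472) = -34249/25833*(-1/21472) = 34249/554686176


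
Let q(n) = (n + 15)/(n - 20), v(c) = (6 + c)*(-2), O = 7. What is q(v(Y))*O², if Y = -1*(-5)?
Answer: 49/6 ≈ 8.1667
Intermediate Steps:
Y = 5
v(c) = -12 - 2*c
q(n) = (15 + n)/(-20 + n)
q(v(Y))*O² = ((15 + (-12 - 2*5))/(-20 + (-12 - 2*5)))*7² = ((15 + (-12 - 10))/(-20 + (-12 - 10)))*49 = ((15 - 22)/(-20 - 22))*49 = (-7/(-42))*49 = -1/42*(-7)*49 = (⅙)*49 = 49/6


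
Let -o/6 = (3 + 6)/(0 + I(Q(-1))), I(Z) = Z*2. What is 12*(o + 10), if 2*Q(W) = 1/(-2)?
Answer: 1416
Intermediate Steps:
Q(W) = -¼ (Q(W) = (1/(-2))/2 = (1*(-½))/2 = (½)*(-½) = -¼)
I(Z) = 2*Z
o = 108 (o = -6*(3 + 6)/(0 + 2*(-¼)) = -54/(0 - ½) = -54/(-½) = -54*(-2) = -6*(-18) = 108)
12*(o + 10) = 12*(108 + 10) = 12*118 = 1416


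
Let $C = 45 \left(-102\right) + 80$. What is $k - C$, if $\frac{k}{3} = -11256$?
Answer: $-29258$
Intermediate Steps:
$C = -4510$ ($C = -4590 + 80 = -4510$)
$k = -33768$ ($k = 3 \left(-11256\right) = -33768$)
$k - C = -33768 - -4510 = -33768 + 4510 = -29258$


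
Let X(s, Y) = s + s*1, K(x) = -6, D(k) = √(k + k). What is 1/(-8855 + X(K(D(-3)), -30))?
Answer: -1/8867 ≈ -0.00011278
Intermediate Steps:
D(k) = √2*√k (D(k) = √(2*k) = √2*√k)
X(s, Y) = 2*s (X(s, Y) = s + s = 2*s)
1/(-8855 + X(K(D(-3)), -30)) = 1/(-8855 + 2*(-6)) = 1/(-8855 - 12) = 1/(-8867) = -1/8867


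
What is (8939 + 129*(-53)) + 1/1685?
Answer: 3541871/1685 ≈ 2102.0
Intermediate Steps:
(8939 + 129*(-53)) + 1/1685 = (8939 - 6837) + 1/1685 = 2102 + 1/1685 = 3541871/1685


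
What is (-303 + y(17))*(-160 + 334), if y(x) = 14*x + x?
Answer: -8352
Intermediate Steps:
y(x) = 15*x
(-303 + y(17))*(-160 + 334) = (-303 + 15*17)*(-160 + 334) = (-303 + 255)*174 = -48*174 = -8352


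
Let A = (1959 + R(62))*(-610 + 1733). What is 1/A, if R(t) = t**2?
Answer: 1/6516769 ≈ 1.5345e-7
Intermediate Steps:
A = 6516769 (A = (1959 + 62**2)*(-610 + 1733) = (1959 + 3844)*1123 = 5803*1123 = 6516769)
1/A = 1/6516769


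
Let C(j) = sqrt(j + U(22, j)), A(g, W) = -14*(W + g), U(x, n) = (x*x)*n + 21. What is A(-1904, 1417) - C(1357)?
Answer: 6818 - sqrt(658166) ≈ 6006.7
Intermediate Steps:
U(x, n) = 21 + n*x**2 (U(x, n) = x**2*n + 21 = n*x**2 + 21 = 21 + n*x**2)
A(g, W) = -14*W - 14*g
C(j) = sqrt(21 + 485*j) (C(j) = sqrt(j + (21 + j*22**2)) = sqrt(j + (21 + j*484)) = sqrt(j + (21 + 484*j)) = sqrt(21 + 485*j))
A(-1904, 1417) - C(1357) = (-14*1417 - 14*(-1904)) - sqrt(21 + 485*1357) = (-19838 + 26656) - sqrt(21 + 658145) = 6818 - sqrt(658166)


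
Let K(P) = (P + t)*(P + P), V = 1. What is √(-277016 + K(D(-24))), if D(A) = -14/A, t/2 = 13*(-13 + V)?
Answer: I*√39942622/12 ≈ 526.67*I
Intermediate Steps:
t = -312 (t = 2*(13*(-13 + 1)) = 2*(13*(-12)) = 2*(-156) = -312)
K(P) = 2*P*(-312 + P) (K(P) = (P - 312)*(P + P) = (-312 + P)*(2*P) = 2*P*(-312 + P))
√(-277016 + K(D(-24))) = √(-277016 + 2*(-14/(-24))*(-312 - 14/(-24))) = √(-277016 + 2*(-14*(-1/24))*(-312 - 14*(-1/24))) = √(-277016 + 2*(7/12)*(-312 + 7/12)) = √(-277016 + 2*(7/12)*(-3737/12)) = √(-277016 - 26159/72) = √(-19971311/72) = I*√39942622/12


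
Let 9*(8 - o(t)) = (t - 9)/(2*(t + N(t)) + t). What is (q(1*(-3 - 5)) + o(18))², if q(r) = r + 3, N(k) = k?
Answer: 72361/8100 ≈ 8.9335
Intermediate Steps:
o(t) = 8 - (-9 + t)/(45*t) (o(t) = 8 - (t - 9)/(9*(2*(t + t) + t)) = 8 - (-9 + t)/(9*(2*(2*t) + t)) = 8 - (-9 + t)/(9*(4*t + t)) = 8 - (-9 + t)/(9*(5*t)) = 8 - (-9 + t)*1/(5*t)/9 = 8 - (-9 + t)/(45*t))
q(r) = 3 + r
(q(1*(-3 - 5)) + o(18))² = ((3 + 1*(-3 - 5)) + (1/45)*(9 + 359*18)/18)² = ((3 + 1*(-8)) + (1/45)*(1/18)*(9 + 6462))² = ((3 - 8) + (1/45)*(1/18)*6471)² = (-5 + 719/90)² = (269/90)² = 72361/8100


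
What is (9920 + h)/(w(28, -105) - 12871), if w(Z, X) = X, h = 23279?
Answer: -33199/12976 ≈ -2.5585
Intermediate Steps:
(9920 + h)/(w(28, -105) - 12871) = (9920 + 23279)/(-105 - 12871) = 33199/(-12976) = 33199*(-1/12976) = -33199/12976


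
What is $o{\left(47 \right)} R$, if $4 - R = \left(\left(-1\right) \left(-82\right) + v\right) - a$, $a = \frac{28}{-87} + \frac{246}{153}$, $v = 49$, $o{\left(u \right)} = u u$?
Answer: $- \frac{136907193}{493} \approx -2.777 \cdot 10^{5}$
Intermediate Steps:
$o{\left(u \right)} = u^{2}$
$a = \frac{634}{493}$ ($a = 28 \left(- \frac{1}{87}\right) + 246 \cdot \frac{1}{153} = - \frac{28}{87} + \frac{82}{51} = \frac{634}{493} \approx 1.286$)
$R = - \frac{61977}{493}$ ($R = 4 - \left(\left(\left(-1\right) \left(-82\right) + 49\right) - \frac{634}{493}\right) = 4 - \left(\left(82 + 49\right) - \frac{634}{493}\right) = 4 - \left(131 - \frac{634}{493}\right) = 4 - \frac{63949}{493} = - \frac{61977}{493} \approx -125.71$)
$o{\left(47 \right)} R = 47^{2} \left(- \frac{61977}{493}\right) = 2209 \left(- \frac{61977}{493}\right) = - \frac{136907193}{493}$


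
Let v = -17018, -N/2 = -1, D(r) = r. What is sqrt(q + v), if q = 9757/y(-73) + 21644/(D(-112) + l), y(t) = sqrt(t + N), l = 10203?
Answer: sqrt(-8734516888604614 - 70541236177907*I*sqrt(71))/716461 ≈ 4.4359 - 130.52*I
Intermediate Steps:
N = 2 (N = -2*(-1) = 2)
y(t) = sqrt(2 + t) (y(t) = sqrt(t + 2) = sqrt(2 + t))
q = 21644/10091 - 9757*I*sqrt(71)/71 (q = 9757/(sqrt(2 - 73)) + 21644/(-112 + 10203) = 9757/(sqrt(-71)) + 21644/10091 = 9757/((I*sqrt(71))) + 21644*(1/10091) = 9757*(-I*sqrt(71)/71) + 21644/10091 = -9757*I*sqrt(71)/71 + 21644/10091 = 21644/10091 - 9757*I*sqrt(71)/71 ≈ 2.1449 - 1157.9*I)
sqrt(q + v) = sqrt((21644/10091 - 9757*I*sqrt(71)/71) - 17018) = sqrt(-171706994/10091 - 9757*I*sqrt(71)/71)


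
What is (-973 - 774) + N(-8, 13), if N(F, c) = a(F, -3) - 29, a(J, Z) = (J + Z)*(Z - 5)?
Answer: -1688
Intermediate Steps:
a(J, Z) = (-5 + Z)*(J + Z) (a(J, Z) = (J + Z)*(-5 + Z) = (-5 + Z)*(J + Z))
N(F, c) = -5 - 8*F (N(F, c) = ((-3)**2 - 5*F - 5*(-3) + F*(-3)) - 29 = (9 - 5*F + 15 - 3*F) - 29 = (24 - 8*F) - 29 = -5 - 8*F)
(-973 - 774) + N(-8, 13) = (-973 - 774) + (-5 - 8*(-8)) = -1747 + (-5 + 64) = -1747 + 59 = -1688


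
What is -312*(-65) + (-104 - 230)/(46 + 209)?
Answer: 5171066/255 ≈ 20279.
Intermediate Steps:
-312*(-65) + (-104 - 230)/(46 + 209) = 20280 - 334/255 = 5171066/255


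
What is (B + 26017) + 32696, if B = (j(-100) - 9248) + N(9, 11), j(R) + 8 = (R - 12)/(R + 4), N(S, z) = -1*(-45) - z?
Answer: 296953/6 ≈ 49492.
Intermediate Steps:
N(S, z) = 45 - z
j(R) = -8 + (-12 + R)/(4 + R) (j(R) = -8 + (R - 12)/(R + 4) = -8 + (-12 + R)/(4 + R))
B = -55325/6 (B = ((-44 - 7*(-100))/(4 - 100) - 9248) + (45 - 1*11) = ((-44 + 700)/(-96) - 9248) + (45 - 11) = (-1/96*656 - 9248) + 34 = (-41/6 - 9248) + 34 = -55529/6 + 34 = -55325/6 ≈ -9220.8)
(B + 26017) + 32696 = (-55325/6 + 26017) + 32696 = 100777/6 + 32696 = 296953/6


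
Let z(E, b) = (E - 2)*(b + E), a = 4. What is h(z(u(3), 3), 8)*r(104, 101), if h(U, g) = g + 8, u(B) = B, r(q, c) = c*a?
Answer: 6464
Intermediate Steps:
r(q, c) = 4*c (r(q, c) = c*4 = 4*c)
z(E, b) = (-2 + E)*(E + b)
h(U, g) = 8 + g
h(z(u(3), 3), 8)*r(104, 101) = (8 + 8)*(4*101) = 16*404 = 6464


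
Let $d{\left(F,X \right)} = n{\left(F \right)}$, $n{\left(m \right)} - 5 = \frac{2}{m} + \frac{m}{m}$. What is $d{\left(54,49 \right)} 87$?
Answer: $\frac{4727}{9} \approx 525.22$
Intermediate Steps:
$n{\left(m \right)} = 6 + \frac{2}{m}$ ($n{\left(m \right)} = 5 + \left(\frac{2}{m} + \frac{m}{m}\right) = 5 + \left(\frac{2}{m} + 1\right) = 5 + \left(1 + \frac{2}{m}\right) = 6 + \frac{2}{m}$)
$d{\left(F,X \right)} = 6 + \frac{2}{F}$
$d{\left(54,49 \right)} 87 = \left(6 + \frac{2}{54}\right) 87 = \left(6 + 2 \cdot \frac{1}{54}\right) 87 = \left(6 + \frac{1}{27}\right) 87 = \frac{163}{27} \cdot 87 = \frac{4727}{9}$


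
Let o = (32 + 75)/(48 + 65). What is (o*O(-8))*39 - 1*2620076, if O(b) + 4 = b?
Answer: -296118664/113 ≈ -2.6205e+6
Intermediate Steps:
o = 107/113 ≈ 0.94690
O(b) = -4 + b
(o*O(-8))*39 - 1*2620076 = (107*(-4 - 8)/113)*39 - 1*2620076 = ((107/113)*(-12))*39 - 2620076 = -1284/113*39 - 2620076 = -50076/113 - 2620076 = -296118664/113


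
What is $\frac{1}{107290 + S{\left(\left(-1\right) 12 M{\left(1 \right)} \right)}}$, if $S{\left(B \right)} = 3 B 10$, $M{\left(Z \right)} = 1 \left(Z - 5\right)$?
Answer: $\frac{1}{108730} \approx 9.1971 \cdot 10^{-6}$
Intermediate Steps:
$M{\left(Z \right)} = -5 + Z$ ($M{\left(Z \right)} = 1 \left(-5 + Z\right) = -5 + Z$)
$S{\left(B \right)} = 30 B$
$\frac{1}{107290 + S{\left(\left(-1\right) 12 M{\left(1 \right)} \right)}} = \frac{1}{107290 + 30 \left(-1\right) 12 \left(-5 + 1\right)} = \frac{1}{107290 + 30 \left(\left(-12\right) \left(-4\right)\right)} = \frac{1}{107290 + 30 \cdot 48} = \frac{1}{107290 + 1440} = \frac{1}{108730}$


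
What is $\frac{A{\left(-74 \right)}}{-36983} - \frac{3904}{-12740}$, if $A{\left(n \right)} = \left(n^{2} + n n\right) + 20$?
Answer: $\frac{1149588}{117790855} \approx 0.0097596$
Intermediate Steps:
$A{\left(n \right)} = 20 + 2 n^{2}$ ($A{\left(n \right)} = \left(n^{2} + n^{2}\right) + 20 = 2 n^{2} + 20 = 20 + 2 n^{2}$)
$\frac{A{\left(-74 \right)}}{-36983} - \frac{3904}{-12740} = \frac{20 + 2 \left(-74\right)^{2}}{-36983} - \frac{3904}{-12740} = \left(20 + 2 \cdot 5476\right) \left(- \frac{1}{36983}\right) - - \frac{976}{3185} = \left(20 + 10952\right) \left(- \frac{1}{36983}\right) + \frac{976}{3185} = 10972 \left(- \frac{1}{36983}\right) + \frac{976}{3185} = - \frac{10972}{36983} + \frac{976}{3185} = \frac{1149588}{117790855}$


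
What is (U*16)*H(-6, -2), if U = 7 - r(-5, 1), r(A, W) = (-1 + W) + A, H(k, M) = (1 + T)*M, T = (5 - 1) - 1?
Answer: -1536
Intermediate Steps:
T = 3 (T = 4 - 1 = 3)
H(k, M) = 4*M (H(k, M) = (1 + 3)*M = 4*M)
r(A, W) = -1 + A + W
U = 12 (U = 7 - (-1 - 5 + 1) = 7 - 1*(-5) = 7 + 5 = 12)
(U*16)*H(-6, -2) = (12*16)*(4*(-2)) = 192*(-8) = -1536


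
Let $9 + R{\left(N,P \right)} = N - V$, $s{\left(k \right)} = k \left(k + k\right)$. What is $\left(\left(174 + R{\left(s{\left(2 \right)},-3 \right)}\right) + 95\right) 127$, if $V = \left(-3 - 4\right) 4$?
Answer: $37592$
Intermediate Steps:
$V = -28$ ($V = \left(-7\right) 4 = -28$)
$s{\left(k \right)} = 2 k^{2}$ ($s{\left(k \right)} = k 2 k = 2 k^{2}$)
$R{\left(N,P \right)} = 19 + N$ ($R{\left(N,P \right)} = -9 + \left(N - -28\right) = -9 + \left(N + 28\right) = -9 + \left(28 + N\right) = 19 + N$)
$\left(\left(174 + R{\left(s{\left(2 \right)},-3 \right)}\right) + 95\right) 127 = \left(\left(174 + \left(19 + 2 \cdot 2^{2}\right)\right) + 95\right) 127 = \left(\left(174 + \left(19 + 2 \cdot 4\right)\right) + 95\right) 127 = \left(\left(174 + \left(19 + 8\right)\right) + 95\right) 127 = \left(\left(174 + 27\right) + 95\right) 127 = \left(201 + 95\right) 127 = 296 \cdot 127 = 37592$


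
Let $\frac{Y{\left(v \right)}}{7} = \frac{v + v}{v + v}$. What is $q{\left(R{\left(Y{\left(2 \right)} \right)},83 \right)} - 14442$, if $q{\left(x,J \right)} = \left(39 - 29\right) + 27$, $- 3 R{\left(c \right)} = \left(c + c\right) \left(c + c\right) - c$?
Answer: $-14405$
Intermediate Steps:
$Y{\left(v \right)} = 7$ ($Y{\left(v \right)} = 7 \frac{v + v}{v + v} = 7 \frac{2 v}{2 v} = 7 \cdot 2 v \frac{1}{2 v} = 7 \cdot 1 = 7$)
$R{\left(c \right)} = - \frac{4 c^{2}}{3} + \frac{c}{3}$ ($R{\left(c \right)} = - \frac{\left(c + c\right) \left(c + c\right) - c}{3} = - \frac{2 c 2 c - c}{3} = - \frac{4 c^{2} - c}{3} = - \frac{- c + 4 c^{2}}{3} = - \frac{4 c^{2}}{3} + \frac{c}{3}$)
$q{\left(x,J \right)} = 37$ ($q{\left(x,J \right)} = 10 + 27 = 37$)
$q{\left(R{\left(Y{\left(2 \right)} \right)},83 \right)} - 14442 = 37 - 14442 = -14405$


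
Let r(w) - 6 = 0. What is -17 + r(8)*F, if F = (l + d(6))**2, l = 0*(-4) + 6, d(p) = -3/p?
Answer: 329/2 ≈ 164.50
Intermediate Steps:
l = 6 (l = 0 + 6 = 6)
r(w) = 6 (r(w) = 6 + 0 = 6)
F = 121/4 (F = (6 - 3/6)**2 = (6 - 3*1/6)**2 = (6 - 1/2)**2 = (11/2)**2 = 121/4 ≈ 30.250)
-17 + r(8)*F = -17 + 6*(121/4) = -17 + 363/2 = 329/2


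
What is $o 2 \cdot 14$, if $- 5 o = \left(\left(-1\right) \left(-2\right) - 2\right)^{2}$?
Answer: $0$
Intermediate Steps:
$o = 0$ ($o = - \frac{\left(\left(-1\right) \left(-2\right) - 2\right)^{2}}{5} = - \frac{\left(2 - 2\right)^{2}}{5} = - \frac{0^{2}}{5} = \left(- \frac{1}{5}\right) 0 = 0$)
$o 2 \cdot 14 = 0 \cdot 2 \cdot 14 = 0 \cdot 14 = 0$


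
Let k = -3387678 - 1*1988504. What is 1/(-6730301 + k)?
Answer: -1/12106483 ≈ -8.2600e-8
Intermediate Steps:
k = -5376182 (k = -3387678 - 1988504 = -5376182)
1/(-6730301 + k) = 1/(-6730301 - 5376182) = 1/(-12106483) = -1/12106483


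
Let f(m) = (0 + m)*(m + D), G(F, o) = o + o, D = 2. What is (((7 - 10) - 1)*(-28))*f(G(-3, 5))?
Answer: 13440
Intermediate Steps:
G(F, o) = 2*o
f(m) = m*(2 + m) (f(m) = (0 + m)*(m + 2) = m*(2 + m))
(((7 - 10) - 1)*(-28))*f(G(-3, 5)) = (((7 - 10) - 1)*(-28))*((2*5)*(2 + 2*5)) = ((-3 - 1)*(-28))*(10*(2 + 10)) = (-4*(-28))*(10*12) = 112*120 = 13440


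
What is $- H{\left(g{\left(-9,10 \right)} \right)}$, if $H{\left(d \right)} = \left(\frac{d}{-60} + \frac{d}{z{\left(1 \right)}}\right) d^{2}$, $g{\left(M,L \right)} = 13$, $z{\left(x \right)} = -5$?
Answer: $\frac{28561}{60} \approx 476.02$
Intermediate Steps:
$H{\left(d \right)} = - \frac{13 d^{3}}{60}$ ($H{\left(d \right)} = \left(\frac{d}{-60} + \frac{d}{-5}\right) d^{2} = \left(d \left(- \frac{1}{60}\right) + d \left(- \frac{1}{5}\right)\right) d^{2} = \left(- \frac{d}{60} - \frac{d}{5}\right) d^{2} = - \frac{13 d}{60} d^{2} = - \frac{13 d^{3}}{60}$)
$- H{\left(g{\left(-9,10 \right)} \right)} = - \frac{\left(-13\right) 13^{3}}{60} = - \frac{\left(-13\right) 2197}{60} = \left(-1\right) \left(- \frac{28561}{60}\right) = \frac{28561}{60}$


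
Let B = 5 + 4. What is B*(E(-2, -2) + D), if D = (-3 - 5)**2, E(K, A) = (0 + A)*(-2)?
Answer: 612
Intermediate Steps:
E(K, A) = -2*A (E(K, A) = A*(-2) = -2*A)
D = 64 (D = (-8)**2 = 64)
B = 9
B*(E(-2, -2) + D) = 9*(-2*(-2) + 64) = 9*(4 + 64) = 9*68 = 612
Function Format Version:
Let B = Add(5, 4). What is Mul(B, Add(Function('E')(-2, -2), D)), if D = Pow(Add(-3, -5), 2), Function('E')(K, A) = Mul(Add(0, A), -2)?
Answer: 612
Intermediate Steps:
Function('E')(K, A) = Mul(-2, A) (Function('E')(K, A) = Mul(A, -2) = Mul(-2, A))
D = 64 (D = Pow(-8, 2) = 64)
B = 9
Mul(B, Add(Function('E')(-2, -2), D)) = Mul(9, Add(Mul(-2, -2), 64)) = Mul(9, Add(4, 64)) = Mul(9, 68) = 612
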